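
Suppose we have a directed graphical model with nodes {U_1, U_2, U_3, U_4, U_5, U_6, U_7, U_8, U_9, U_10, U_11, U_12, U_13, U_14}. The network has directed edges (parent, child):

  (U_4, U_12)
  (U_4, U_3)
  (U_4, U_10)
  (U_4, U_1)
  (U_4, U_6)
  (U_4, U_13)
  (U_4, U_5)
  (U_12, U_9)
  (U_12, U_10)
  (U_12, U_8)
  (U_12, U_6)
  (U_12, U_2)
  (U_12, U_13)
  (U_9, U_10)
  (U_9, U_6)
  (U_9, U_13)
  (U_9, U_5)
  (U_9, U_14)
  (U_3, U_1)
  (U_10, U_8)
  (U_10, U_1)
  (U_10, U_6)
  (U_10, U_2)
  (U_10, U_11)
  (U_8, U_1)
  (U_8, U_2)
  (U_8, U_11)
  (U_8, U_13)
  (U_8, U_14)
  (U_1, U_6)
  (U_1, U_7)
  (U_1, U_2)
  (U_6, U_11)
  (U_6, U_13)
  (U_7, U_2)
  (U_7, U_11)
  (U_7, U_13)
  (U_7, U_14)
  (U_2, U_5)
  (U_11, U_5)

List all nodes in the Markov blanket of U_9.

U_9 has parent U_12.
Children of U_9: U_5, U_6, U_10, U_13, U_14.
Co-parents of U_9 (other parents of its children):
  U_10: U_4, U_12
  U_6: U_1, U_4, U_10, U_12
  U_13: U_4, U_6, U_7, U_8, U_12
  U_5: U_2, U_4, U_11
  U_14: U_7, U_8
Union: {U_12} ∪ {U_5, U_6, U_10, U_13, U_14} ∪ {U_1, U_2, U_4, U_6, U_7, U_8, U_10, U_11, U_12} = {U_1, U_2, U_4, U_5, U_6, U_7, U_8, U_10, U_11, U_12, U_13, U_14}.

{U_1, U_2, U_4, U_5, U_6, U_7, U_8, U_10, U_11, U_12, U_13, U_14}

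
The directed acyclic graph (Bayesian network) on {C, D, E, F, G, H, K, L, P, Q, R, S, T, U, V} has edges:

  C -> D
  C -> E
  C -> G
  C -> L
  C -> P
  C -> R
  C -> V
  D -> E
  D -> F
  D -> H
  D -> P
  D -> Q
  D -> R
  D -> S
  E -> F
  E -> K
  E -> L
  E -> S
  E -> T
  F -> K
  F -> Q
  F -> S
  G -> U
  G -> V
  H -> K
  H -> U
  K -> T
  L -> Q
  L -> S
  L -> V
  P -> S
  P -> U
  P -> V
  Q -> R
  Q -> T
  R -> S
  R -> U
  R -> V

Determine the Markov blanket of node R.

The Markov blanket of a node is its parents, its children, and the other parents of its children.
R's parents: C, D, Q.
Ch(R) = {S, U, V}.
For each child, the remaining parents (spouses of R):
  S: D, E, F, L, P
  U: G, H, P
  V: C, G, L, P
MB(R) = {C, D, E, F, G, H, L, P, Q, S, U, V}.

{C, D, E, F, G, H, L, P, Q, S, U, V}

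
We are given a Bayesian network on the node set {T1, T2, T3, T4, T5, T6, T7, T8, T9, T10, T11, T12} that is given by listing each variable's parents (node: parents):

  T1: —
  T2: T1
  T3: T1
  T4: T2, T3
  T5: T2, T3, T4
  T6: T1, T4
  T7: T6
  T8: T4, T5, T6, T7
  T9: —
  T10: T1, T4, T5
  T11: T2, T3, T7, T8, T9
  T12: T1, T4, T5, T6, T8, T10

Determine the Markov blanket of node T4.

A node's Markov blanket = Pa ∪ Ch ∪ (parents of Ch other than the node itself).
Children of T4: T5, T6, T8, T10, T12.
T4 has parents T2, T3.
Other parents of T4's children:
  parents(T5) \ {T4} = {T2, T3}.
  parents(T6) \ {T4} = {T1}.
  parents(T8) \ {T4} = {T5, T6, T7}.
  parents(T10) \ {T4} = {T1, T5}.
  parents(T12) \ {T4} = {T1, T5, T6, T8, T10}.
MB(T4) = {T1, T2, T3, T5, T6, T7, T8, T10, T12}.

{T1, T2, T3, T5, T6, T7, T8, T10, T12}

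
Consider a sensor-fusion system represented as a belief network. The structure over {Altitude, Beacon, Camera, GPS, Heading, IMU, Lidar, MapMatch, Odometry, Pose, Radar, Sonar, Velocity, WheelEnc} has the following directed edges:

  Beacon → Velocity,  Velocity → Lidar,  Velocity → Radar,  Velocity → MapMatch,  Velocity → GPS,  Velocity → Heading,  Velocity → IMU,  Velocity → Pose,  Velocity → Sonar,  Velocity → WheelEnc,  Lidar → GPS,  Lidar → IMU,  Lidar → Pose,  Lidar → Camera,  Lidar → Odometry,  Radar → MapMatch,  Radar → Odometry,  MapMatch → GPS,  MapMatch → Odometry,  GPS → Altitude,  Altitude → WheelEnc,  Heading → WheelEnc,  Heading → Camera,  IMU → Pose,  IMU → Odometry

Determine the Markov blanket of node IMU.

{Lidar, MapMatch, Odometry, Pose, Radar, Velocity}

Ch(IMU) = {Odometry, Pose}.
Pa(IMU) = {Lidar, Velocity}.
Parents of each child, excluding IMU:
  Pose's other parents are Lidar, Velocity.
  parents(Odometry) \ {IMU} = {Lidar, MapMatch, Radar}.
MB(IMU) = {Lidar, MapMatch, Odometry, Pose, Radar, Velocity}.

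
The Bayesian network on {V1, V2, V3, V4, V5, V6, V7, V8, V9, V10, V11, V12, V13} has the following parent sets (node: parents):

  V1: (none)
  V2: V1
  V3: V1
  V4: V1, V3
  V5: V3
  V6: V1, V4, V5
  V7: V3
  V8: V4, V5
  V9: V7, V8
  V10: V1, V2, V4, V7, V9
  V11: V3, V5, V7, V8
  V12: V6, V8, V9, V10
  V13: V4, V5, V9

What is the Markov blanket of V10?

Recall MB(v) = parents ∪ children ∪ spouses, where spouses are the other parents of v's children.
Parents of V10: V1, V2, V4, V7, V9.
Ch(V10) = {V12}.
Other parents of V10's children:
  V12: V6, V8, V9
Union: {V1, V2, V4, V7, V9} ∪ {V12} ∪ {V6, V8, V9} = {V1, V2, V4, V6, V7, V8, V9, V12}.

{V1, V2, V4, V6, V7, V8, V9, V12}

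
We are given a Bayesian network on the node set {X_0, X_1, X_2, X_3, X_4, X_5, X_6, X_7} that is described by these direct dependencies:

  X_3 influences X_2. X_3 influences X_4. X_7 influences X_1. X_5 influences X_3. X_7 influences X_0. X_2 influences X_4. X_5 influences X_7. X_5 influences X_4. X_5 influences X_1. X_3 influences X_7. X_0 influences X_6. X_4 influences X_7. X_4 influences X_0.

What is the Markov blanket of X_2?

Pa(X_2) = {X_3}.
Children of X_2: X_4.
Other parents of X_2's children:
  parents(X_4) \ {X_2} = {X_3, X_5}.
Union: {X_3} ∪ {X_4} ∪ {X_3, X_5} = {X_3, X_4, X_5}.

{X_3, X_4, X_5}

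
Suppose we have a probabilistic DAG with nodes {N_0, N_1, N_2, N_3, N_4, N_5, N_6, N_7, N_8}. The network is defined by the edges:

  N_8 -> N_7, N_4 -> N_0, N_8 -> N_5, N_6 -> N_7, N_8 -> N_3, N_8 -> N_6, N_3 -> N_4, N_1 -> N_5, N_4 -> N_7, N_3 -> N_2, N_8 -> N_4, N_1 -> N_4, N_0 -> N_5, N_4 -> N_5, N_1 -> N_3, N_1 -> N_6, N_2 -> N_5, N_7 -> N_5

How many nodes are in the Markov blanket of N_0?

By definition, MB(N_0) is built from N_0's parents, N_0's children, and the co-parents of N_0.
N_0's children: N_5.
N_0's parents: N_4.
Parents of each child, excluding N_0:
  N_5: N_1, N_2, N_4, N_7, N_8
MB(N_0) = {N_1, N_2, N_4, N_5, N_7, N_8}, which has 6 nodes.

6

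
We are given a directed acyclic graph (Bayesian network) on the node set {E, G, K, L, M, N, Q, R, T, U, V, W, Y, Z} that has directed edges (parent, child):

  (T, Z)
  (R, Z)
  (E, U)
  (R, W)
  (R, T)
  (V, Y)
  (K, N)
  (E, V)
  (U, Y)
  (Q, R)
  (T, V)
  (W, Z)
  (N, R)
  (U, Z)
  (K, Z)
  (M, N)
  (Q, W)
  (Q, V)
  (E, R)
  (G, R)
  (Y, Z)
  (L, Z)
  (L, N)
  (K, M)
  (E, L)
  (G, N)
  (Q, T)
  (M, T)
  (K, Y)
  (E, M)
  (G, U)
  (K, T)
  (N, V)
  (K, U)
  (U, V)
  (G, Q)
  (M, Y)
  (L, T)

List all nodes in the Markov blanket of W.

{K, L, Q, R, T, U, Y, Z}

W's parents: Q, R.
Ch(W) = {Z}.
Parents of each child, excluding W:
  parents(Z) \ {W} = {K, L, R, T, U, Y}.
Taking the union gives {K, L, Q, R, T, U, Y, Z}.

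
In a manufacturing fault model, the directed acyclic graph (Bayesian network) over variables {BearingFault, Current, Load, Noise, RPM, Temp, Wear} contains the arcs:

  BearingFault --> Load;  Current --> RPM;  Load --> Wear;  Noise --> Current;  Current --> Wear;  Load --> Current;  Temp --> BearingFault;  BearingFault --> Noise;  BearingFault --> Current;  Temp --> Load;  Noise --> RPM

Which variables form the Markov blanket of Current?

Ch(Current) = {RPM, Wear}.
Current's parents: BearingFault, Load, Noise.
Parents of each child, excluding Current:
  RPM: Noise
  Wear: Load
MB(Current) = {BearingFault, Load, Noise, RPM, Wear}.

{BearingFault, Load, Noise, RPM, Wear}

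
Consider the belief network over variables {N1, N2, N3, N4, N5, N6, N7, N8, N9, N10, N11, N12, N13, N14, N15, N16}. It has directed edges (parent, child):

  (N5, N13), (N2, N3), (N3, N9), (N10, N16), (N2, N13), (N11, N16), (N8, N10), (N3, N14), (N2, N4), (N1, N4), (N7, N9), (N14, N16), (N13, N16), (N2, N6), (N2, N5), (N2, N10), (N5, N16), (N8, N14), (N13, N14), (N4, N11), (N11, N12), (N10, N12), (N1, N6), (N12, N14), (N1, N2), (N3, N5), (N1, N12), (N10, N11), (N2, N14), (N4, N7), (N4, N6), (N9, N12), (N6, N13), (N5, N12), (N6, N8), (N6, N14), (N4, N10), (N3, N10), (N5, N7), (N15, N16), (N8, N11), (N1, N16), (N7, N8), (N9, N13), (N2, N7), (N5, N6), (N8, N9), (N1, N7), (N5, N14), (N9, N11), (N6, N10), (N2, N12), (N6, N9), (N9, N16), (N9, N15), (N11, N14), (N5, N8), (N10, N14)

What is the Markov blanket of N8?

{N2, N3, N4, N5, N6, N7, N9, N10, N11, N12, N13, N14}

N8's parents: N5, N6, N7.
Children of N8: N9, N10, N11, N14.
Other parents of N8's children:
  parents(N9) \ {N8} = {N3, N6, N7}.
  parents(N10) \ {N8} = {N2, N3, N4, N6}.
  parents(N11) \ {N8} = {N4, N9, N10}.
  N14's other parents are N2, N3, N5, N6, N10, N11, N12, N13.
Union: {N5, N6, N7} ∪ {N9, N10, N11, N14} ∪ {N2, N3, N4, N5, N6, N7, N9, N10, N11, N12, N13} = {N2, N3, N4, N5, N6, N7, N9, N10, N11, N12, N13, N14}.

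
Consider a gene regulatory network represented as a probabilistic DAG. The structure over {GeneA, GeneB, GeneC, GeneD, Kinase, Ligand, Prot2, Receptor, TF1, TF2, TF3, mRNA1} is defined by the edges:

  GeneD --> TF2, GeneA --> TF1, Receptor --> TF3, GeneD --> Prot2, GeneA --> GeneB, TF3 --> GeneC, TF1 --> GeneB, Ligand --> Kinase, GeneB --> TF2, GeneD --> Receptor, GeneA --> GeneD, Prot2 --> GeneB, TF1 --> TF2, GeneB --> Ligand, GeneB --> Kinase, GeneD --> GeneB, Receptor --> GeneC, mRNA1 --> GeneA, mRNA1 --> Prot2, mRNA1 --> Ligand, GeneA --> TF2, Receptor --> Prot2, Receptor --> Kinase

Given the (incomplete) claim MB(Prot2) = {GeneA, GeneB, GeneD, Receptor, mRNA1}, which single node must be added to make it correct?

TF1

Parents of Prot2: GeneD, Receptor, mRNA1.
Prot2's children: GeneB.
Other parents of Prot2's children:
  parents(GeneB) \ {Prot2} = {GeneA, GeneD, TF1}.
MB(Prot2) = {GeneA, GeneB, GeneD, Receptor, TF1, mRNA1}.
Comparing with the claimed set, TF1 is missing.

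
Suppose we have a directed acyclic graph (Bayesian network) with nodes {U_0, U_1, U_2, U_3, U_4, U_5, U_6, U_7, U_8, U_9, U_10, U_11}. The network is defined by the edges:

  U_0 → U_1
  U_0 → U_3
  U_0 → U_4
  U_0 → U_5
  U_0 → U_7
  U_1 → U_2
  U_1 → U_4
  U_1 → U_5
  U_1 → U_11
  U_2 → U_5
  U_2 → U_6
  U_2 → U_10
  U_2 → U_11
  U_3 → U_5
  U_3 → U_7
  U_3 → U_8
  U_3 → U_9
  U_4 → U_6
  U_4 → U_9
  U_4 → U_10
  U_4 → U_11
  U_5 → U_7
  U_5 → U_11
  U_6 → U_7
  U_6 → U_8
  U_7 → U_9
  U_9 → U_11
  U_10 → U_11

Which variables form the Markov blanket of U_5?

{U_0, U_1, U_2, U_3, U_4, U_6, U_7, U_9, U_10, U_11}

Recall MB(v) = parents ∪ children ∪ spouses, where spouses are the other parents of v's children.
U_5's parents: U_0, U_1, U_2, U_3.
Children of U_5: U_7, U_11.
For each child, the remaining parents (spouses of U_5):
  parents(U_7) \ {U_5} = {U_0, U_3, U_6}.
  U_11's other parents are U_1, U_2, U_4, U_9, U_10.
Union: {U_0, U_1, U_2, U_3} ∪ {U_7, U_11} ∪ {U_0, U_1, U_2, U_3, U_4, U_6, U_9, U_10} = {U_0, U_1, U_2, U_3, U_4, U_6, U_7, U_9, U_10, U_11}.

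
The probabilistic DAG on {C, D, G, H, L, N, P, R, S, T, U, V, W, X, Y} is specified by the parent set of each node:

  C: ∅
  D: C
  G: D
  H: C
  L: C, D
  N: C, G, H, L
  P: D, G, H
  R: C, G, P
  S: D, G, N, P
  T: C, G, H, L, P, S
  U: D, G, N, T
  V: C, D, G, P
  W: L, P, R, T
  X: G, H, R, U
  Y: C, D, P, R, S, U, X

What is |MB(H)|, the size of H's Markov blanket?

11

H's parents: C.
Children of H: N, P, T, X.
Other parents of H's children:
  N: C, G, L
  P: D, G
  T: C, G, L, P, S
  X: G, R, U
MB(H) = {C, D, G, L, N, P, R, S, T, U, X}, which has 11 nodes.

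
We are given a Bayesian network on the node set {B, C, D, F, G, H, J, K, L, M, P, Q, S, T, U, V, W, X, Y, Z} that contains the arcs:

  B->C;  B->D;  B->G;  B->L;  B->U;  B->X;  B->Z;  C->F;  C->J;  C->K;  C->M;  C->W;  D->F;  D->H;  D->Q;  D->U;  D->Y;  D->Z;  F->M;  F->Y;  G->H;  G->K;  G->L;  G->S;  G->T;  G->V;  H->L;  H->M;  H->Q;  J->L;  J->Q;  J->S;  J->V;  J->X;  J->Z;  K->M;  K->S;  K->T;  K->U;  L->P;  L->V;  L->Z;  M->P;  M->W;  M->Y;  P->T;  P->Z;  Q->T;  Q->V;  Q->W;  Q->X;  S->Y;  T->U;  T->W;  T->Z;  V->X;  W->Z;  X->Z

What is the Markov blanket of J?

{B, C, D, G, H, K, L, P, Q, S, T, V, W, X, Z}

Recall MB(v) = parents ∪ children ∪ spouses, where spouses are the other parents of v's children.
J's parents: C.
Ch(J) = {L, Q, S, V, X, Z}.
Other parents of J's children:
  parents(L) \ {J} = {B, G, H}.
  parents(Q) \ {J} = {D, H}.
  S also has parents G, K.
  V's other parents are G, L, Q.
  X also has parents B, Q, V.
  parents(Z) \ {J} = {B, D, L, P, T, W, X}.
So the Markov blanket of J is {B, C, D, G, H, K, L, P, Q, S, T, V, W, X, Z}.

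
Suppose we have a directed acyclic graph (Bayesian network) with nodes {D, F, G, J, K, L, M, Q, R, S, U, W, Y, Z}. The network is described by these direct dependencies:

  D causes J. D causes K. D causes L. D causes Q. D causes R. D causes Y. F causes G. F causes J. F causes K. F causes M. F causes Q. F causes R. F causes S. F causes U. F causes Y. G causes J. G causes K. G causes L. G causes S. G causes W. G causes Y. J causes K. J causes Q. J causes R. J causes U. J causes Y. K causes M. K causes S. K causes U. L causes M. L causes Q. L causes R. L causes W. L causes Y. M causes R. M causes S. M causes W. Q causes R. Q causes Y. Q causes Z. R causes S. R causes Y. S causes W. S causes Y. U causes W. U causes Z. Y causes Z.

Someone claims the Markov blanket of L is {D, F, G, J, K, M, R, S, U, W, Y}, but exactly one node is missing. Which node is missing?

L has parents D, G.
L has children M, Q, R, W, Y.
For each child, the remaining parents (spouses of L):
  M: F, K
  Q: D, F, J
  R: D, F, J, M, Q
  W: G, M, S, U
  Y: D, F, G, J, Q, R, S
MB(L) = {D, F, G, J, K, M, Q, R, S, U, W, Y}.
Comparing with the claimed set, Q is missing.

Q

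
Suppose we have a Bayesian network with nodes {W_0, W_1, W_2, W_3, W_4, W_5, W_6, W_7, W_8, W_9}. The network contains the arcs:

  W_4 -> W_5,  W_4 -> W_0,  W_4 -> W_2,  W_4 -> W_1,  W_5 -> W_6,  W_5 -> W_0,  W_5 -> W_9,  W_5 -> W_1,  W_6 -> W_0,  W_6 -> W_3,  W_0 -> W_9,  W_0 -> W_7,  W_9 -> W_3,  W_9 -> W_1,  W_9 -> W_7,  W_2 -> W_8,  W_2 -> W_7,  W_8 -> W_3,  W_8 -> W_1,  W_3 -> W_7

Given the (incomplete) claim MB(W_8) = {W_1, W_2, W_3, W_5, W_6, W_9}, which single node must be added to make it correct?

W_8 has parent W_2.
W_8's children: W_1, W_3.
For each child, the remaining parents (spouses of W_8):
  W_3 also has parents W_6, W_9.
  W_1's other parents are W_4, W_5, W_9.
MB(W_8) = {W_1, W_2, W_3, W_4, W_5, W_6, W_9}.
Comparing with the claimed set, W_4 is missing.

W_4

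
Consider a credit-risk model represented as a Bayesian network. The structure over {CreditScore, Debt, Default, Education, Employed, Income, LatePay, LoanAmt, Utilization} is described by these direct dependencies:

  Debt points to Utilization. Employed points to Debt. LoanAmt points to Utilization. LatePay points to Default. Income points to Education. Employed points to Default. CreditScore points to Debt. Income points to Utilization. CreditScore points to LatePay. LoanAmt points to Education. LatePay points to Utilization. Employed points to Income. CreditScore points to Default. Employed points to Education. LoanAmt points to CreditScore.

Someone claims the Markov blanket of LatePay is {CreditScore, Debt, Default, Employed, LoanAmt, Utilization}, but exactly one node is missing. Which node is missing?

Income

LatePay has parent CreditScore.
Children of LatePay: Default, Utilization.
Other parents of LatePay's children:
  Default also has parents CreditScore, Employed.
  Utilization's other parents are Debt, Income, LoanAmt.
MB(LatePay) = {CreditScore, Debt, Default, Employed, Income, LoanAmt, Utilization}.
Comparing with the claimed set, Income is missing.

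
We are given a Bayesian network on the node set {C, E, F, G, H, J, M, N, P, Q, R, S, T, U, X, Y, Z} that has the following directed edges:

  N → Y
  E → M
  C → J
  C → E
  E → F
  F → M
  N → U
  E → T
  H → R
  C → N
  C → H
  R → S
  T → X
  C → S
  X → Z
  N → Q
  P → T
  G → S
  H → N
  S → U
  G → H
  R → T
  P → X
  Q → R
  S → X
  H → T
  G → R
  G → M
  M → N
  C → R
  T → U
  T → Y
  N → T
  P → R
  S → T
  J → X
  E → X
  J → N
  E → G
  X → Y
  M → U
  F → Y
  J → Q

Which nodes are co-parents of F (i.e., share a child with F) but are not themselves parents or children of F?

{G, N, T, X}

Children of F: M, Y.
  M also has parents E, G.
  Y also has parents N, T, X.
Excluding nodes already adjacent to F (E, M, Y), the co-parent-only contribution is {G, N, T, X}.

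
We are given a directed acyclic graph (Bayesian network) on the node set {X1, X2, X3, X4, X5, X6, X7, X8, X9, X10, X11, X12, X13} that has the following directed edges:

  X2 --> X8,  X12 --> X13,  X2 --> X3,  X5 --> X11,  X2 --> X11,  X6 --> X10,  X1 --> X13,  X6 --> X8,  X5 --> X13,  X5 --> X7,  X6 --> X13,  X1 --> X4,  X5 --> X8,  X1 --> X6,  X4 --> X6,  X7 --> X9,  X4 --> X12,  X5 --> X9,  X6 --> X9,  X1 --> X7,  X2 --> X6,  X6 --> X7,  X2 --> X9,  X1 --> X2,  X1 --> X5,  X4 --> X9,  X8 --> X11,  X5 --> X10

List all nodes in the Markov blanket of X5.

{X1, X2, X4, X6, X7, X8, X9, X10, X11, X12, X13}

X5's parents: X1.
Ch(X5) = {X7, X8, X9, X10, X11, X13}.
Parents of each child, excluding X5:
  X7's other parents are X1, X6.
  parents(X8) \ {X5} = {X2, X6}.
  X9 also has parents X2, X4, X6, X7.
  parents(X10) \ {X5} = {X6}.
  X11 also has parents X2, X8.
  parents(X13) \ {X5} = {X1, X6, X12}.
MB(X5) = {X1, X2, X4, X6, X7, X8, X9, X10, X11, X12, X13}.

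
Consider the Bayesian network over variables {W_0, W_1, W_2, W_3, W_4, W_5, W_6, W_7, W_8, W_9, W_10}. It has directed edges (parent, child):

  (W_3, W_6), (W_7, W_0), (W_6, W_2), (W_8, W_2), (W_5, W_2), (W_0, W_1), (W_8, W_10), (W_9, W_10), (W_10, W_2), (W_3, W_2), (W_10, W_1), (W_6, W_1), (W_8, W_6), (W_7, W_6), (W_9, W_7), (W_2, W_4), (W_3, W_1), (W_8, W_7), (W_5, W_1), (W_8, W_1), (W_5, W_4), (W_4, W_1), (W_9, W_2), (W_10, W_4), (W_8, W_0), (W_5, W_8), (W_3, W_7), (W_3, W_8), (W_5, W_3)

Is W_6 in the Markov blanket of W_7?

Yes

W_6 is a child of W_7.
So W_6 ∈ MB(W_7).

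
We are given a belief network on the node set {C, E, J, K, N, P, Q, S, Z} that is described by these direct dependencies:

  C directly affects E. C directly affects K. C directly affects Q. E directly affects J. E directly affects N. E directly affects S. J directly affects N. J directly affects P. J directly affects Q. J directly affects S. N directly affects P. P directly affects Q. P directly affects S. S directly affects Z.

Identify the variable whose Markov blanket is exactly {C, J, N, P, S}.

E

The target node must have every member of {C, J, N, P, S} as a parent, child, or co-parent, and no others.
Parents of E: C; children: J, N, S; co-parents: J, P.
These exactly cover the given set, so the node is E.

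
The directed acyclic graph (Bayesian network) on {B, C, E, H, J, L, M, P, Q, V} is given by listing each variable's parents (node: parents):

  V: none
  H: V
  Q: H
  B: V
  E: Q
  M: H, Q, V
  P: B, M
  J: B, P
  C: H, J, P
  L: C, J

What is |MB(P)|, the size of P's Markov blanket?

5

P's parents: B, M.
Ch(P) = {C, J}.
For each child, the remaining parents (spouses of P):
  J's other parent is B.
  C's other parents are H, J.
MB(P) = {B, C, H, J, M}, which has 5 nodes.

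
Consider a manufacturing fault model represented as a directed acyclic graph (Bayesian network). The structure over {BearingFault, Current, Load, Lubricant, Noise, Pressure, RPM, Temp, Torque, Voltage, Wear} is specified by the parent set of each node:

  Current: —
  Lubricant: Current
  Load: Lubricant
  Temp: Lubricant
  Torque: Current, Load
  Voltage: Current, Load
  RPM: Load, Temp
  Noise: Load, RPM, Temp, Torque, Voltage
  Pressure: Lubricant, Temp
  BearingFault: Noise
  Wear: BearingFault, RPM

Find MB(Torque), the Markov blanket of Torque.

{Current, Load, Noise, RPM, Temp, Voltage}

A node's Markov blanket = Pa ∪ Ch ∪ (parents of Ch other than the node itself).
Torque's children: Noise.
Pa(Torque) = {Current, Load}.
Parents of each child, excluding Torque:
  Noise: Load, RPM, Temp, Voltage
Union: {Current, Load} ∪ {Noise} ∪ {Load, RPM, Temp, Voltage} = {Current, Load, Noise, RPM, Temp, Voltage}.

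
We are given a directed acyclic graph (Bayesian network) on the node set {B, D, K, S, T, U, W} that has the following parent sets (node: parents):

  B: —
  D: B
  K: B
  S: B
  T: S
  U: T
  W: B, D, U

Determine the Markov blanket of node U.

{B, D, T, W}

The Markov blanket of a node is its parents, its children, and the other parents of its children.
Ch(U) = {W}.
Pa(U) = {T}.
Co-parents of U (other parents of its children):
  parents(W) \ {U} = {B, D}.
Union: {T} ∪ {W} ∪ {B, D} = {B, D, T, W}.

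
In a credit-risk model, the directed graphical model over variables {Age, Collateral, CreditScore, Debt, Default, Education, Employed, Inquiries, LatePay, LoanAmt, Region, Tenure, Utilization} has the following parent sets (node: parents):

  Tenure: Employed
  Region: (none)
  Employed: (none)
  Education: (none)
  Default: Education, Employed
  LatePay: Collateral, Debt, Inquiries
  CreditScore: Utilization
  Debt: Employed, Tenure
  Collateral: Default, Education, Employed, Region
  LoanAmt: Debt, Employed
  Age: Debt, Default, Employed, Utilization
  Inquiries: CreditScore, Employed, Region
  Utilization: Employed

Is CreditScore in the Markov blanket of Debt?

No

The Markov blanket of a node is its parents, its children, and the other parents of its children.
Debt has parents Employed, Tenure.
Debt's children: Age, LatePay, LoanAmt.
For each child, the remaining parents (spouses of Debt):
  LoanAmt's other parent is Employed.
  Age also has parents Default, Employed, Utilization.
  LatePay's other parents are Collateral, Inquiries.
MB(Debt) = {Age, Collateral, Default, Employed, Inquiries, LatePay, LoanAmt, Tenure, Utilization}; CreditScore is not in this set.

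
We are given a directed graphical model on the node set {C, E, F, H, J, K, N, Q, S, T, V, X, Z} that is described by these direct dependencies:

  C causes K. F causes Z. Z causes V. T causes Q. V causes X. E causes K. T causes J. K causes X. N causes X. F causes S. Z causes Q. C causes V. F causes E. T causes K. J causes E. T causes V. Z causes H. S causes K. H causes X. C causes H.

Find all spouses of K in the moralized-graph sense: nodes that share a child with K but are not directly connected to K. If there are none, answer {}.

{H, N, V}

Children of K: X.
  X also has parents H, N, V.
Excluding nodes already adjacent to K (C, E, S, T, X), the co-parent-only contribution is {H, N, V}.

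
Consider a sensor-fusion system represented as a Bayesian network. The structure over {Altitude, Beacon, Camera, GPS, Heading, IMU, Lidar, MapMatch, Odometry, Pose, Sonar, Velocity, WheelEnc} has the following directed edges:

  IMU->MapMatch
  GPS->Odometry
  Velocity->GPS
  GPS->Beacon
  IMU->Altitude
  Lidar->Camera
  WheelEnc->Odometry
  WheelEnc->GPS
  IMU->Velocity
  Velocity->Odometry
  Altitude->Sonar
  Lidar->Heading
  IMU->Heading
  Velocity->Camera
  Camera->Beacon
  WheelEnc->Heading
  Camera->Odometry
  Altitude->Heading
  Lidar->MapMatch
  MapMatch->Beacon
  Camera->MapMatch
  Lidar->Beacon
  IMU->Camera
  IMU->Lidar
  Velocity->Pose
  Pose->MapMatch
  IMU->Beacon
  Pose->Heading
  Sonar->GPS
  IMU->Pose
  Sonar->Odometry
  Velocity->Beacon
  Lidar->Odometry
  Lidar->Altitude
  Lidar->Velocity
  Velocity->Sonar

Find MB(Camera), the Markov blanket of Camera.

{Beacon, GPS, IMU, Lidar, MapMatch, Odometry, Pose, Sonar, Velocity, WheelEnc}

Camera has parents IMU, Lidar, Velocity.
Camera's children: Beacon, MapMatch, Odometry.
Parents of each child, excluding Camera:
  MapMatch: IMU, Lidar, Pose
  Odometry: GPS, Lidar, Sonar, Velocity, WheelEnc
  Beacon: GPS, IMU, Lidar, MapMatch, Velocity
Union: {IMU, Lidar, Velocity} ∪ {Beacon, MapMatch, Odometry} ∪ {GPS, IMU, Lidar, MapMatch, Pose, Sonar, Velocity, WheelEnc} = {Beacon, GPS, IMU, Lidar, MapMatch, Odometry, Pose, Sonar, Velocity, WheelEnc}.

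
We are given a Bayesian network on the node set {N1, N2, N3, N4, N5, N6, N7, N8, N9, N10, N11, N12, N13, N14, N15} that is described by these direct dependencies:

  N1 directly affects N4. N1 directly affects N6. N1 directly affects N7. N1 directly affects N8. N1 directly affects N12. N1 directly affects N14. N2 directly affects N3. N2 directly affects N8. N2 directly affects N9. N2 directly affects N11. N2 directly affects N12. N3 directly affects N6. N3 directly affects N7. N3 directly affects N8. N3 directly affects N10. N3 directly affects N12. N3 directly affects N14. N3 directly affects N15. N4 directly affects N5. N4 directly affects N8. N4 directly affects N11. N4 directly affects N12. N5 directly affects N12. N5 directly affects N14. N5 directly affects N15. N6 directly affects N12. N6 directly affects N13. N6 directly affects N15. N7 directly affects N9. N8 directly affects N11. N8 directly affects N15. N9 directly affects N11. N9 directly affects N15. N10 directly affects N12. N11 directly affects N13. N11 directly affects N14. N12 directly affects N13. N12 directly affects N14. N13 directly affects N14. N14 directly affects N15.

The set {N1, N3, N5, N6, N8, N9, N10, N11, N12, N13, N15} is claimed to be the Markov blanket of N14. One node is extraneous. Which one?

Recall MB(v) = parents ∪ children ∪ spouses, where spouses are the other parents of v's children.
N14 has parents N1, N3, N5, N11, N12, N13.
Ch(N14) = {N15}.
For each child, the remaining parents (spouses of N14):
  parents(N15) \ {N14} = {N3, N5, N6, N8, N9}.
MB(N14) = {N1, N3, N5, N6, N8, N9, N11, N12, N13, N15}.
N10 is neither a parent, child, nor co-parent of N14, so it does not belong.

N10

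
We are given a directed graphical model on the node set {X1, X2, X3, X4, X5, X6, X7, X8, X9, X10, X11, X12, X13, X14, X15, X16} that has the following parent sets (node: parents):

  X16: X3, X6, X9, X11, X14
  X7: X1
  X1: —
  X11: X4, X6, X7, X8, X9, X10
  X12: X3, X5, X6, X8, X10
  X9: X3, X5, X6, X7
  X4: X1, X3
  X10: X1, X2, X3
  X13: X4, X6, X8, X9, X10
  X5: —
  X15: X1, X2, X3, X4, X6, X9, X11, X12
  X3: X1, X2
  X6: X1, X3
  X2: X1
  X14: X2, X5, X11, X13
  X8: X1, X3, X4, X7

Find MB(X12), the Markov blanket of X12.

The Markov blanket of a node is its parents, its children, and the other parents of its children.
Pa(X12) = {X3, X5, X6, X8, X10}.
X12's children: X15.
Co-parents of X12 (other parents of its children):
  X15's other parents are X1, X2, X3, X4, X6, X9, X11.
MB(X12) = {X1, X2, X3, X4, X5, X6, X8, X9, X10, X11, X15}.

{X1, X2, X3, X4, X5, X6, X8, X9, X10, X11, X15}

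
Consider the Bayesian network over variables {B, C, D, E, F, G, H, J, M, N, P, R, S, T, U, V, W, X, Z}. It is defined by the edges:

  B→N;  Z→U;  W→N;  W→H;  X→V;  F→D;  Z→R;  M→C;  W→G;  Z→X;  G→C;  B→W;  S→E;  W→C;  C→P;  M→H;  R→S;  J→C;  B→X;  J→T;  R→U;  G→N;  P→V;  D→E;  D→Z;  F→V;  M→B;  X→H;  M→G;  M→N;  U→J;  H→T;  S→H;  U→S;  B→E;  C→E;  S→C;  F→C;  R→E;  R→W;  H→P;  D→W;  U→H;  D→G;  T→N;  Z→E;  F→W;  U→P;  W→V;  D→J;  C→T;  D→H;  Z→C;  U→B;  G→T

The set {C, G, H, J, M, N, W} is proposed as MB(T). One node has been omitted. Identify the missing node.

Parents of T: C, G, H, J.
Children of T: N.
Parents of each child, excluding T:
  parents(N) \ {T} = {B, G, M, W}.
MB(T) = {B, C, G, H, J, M, N, W}.
Comparing with the claimed set, B is missing.

B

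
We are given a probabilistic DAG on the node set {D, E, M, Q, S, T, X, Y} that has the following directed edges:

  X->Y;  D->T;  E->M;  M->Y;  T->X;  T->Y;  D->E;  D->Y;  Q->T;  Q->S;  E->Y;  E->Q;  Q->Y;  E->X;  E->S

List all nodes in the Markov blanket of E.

{D, M, Q, S, T, X, Y}

E's parents: D.
Children of E: M, Q, S, X, Y.
Parents of each child, excluding E:
  M: no additional parents.
  Q has no other parent.
  S also has parent Q.
  parents(X) \ {E} = {T}.
  Y's other parents are D, M, Q, T, X.
Taking the union gives {D, M, Q, S, T, X, Y}.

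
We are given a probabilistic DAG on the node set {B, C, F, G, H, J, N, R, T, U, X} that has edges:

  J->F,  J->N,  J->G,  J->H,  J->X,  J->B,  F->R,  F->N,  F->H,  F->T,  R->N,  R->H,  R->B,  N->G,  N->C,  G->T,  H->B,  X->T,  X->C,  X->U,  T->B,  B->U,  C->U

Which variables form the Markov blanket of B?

Pa(B) = {H, J, R, T}.
Children of B: U.
For each child, the remaining parents (spouses of B):
  U: C, X
Taking the union gives {C, H, J, R, T, U, X}.

{C, H, J, R, T, U, X}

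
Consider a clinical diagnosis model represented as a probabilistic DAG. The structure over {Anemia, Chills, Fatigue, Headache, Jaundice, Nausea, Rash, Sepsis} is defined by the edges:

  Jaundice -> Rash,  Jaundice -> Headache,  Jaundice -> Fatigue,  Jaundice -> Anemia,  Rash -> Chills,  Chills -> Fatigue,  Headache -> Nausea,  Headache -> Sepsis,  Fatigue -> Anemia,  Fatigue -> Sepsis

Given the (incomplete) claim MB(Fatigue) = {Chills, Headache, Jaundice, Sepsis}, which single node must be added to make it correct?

Anemia

Recall MB(v) = parents ∪ children ∪ spouses, where spouses are the other parents of v's children.
Parents of Fatigue: Chills, Jaundice.
Fatigue has children Anemia, Sepsis.
Co-parents of Fatigue (other parents of its children):
  Anemia also has parent Jaundice.
  Sepsis's other parent is Headache.
MB(Fatigue) = {Anemia, Chills, Headache, Jaundice, Sepsis}.
Comparing with the claimed set, Anemia is missing.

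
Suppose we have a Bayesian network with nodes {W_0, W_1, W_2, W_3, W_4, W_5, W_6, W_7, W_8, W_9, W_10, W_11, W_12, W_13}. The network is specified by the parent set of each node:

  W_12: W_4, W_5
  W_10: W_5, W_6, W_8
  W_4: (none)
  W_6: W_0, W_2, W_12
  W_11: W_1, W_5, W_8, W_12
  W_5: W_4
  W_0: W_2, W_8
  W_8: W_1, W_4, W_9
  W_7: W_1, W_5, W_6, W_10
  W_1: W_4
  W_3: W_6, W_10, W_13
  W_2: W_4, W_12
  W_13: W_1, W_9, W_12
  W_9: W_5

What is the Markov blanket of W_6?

{W_0, W_1, W_2, W_3, W_5, W_7, W_8, W_10, W_12, W_13}

Pa(W_6) = {W_0, W_2, W_12}.
W_6 has children W_3, W_7, W_10.
Other parents of W_6's children:
  W_10: W_5, W_8
  W_7: W_1, W_5, W_10
  W_3: W_10, W_13
So the Markov blanket of W_6 is {W_0, W_1, W_2, W_3, W_5, W_7, W_8, W_10, W_12, W_13}.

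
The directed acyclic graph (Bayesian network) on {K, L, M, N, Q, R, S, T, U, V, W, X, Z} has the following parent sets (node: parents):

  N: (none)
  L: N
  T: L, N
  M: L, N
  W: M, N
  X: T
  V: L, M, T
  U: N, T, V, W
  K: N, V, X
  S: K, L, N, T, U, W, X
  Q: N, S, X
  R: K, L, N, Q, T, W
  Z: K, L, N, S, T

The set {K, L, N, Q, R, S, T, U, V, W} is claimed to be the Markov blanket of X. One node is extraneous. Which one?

R

Parents of X: T.
Children of X: K, Q, S.
For each child, the remaining parents (spouses of X):
  K also has parents N, V.
  S also has parents K, L, N, T, U, W.
  Q's other parents are N, S.
MB(X) = {K, L, N, Q, S, T, U, V, W}.
R is neither a parent, child, nor co-parent of X, so it does not belong.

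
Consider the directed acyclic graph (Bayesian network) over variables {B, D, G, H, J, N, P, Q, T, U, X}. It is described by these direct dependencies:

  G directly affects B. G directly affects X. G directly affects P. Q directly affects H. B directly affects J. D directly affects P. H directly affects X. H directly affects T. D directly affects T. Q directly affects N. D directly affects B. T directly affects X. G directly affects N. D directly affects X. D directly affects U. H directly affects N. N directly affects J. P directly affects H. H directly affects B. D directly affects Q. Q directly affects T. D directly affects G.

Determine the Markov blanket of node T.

{D, G, H, Q, X}

A node's Markov blanket = Pa ∪ Ch ∪ (parents of Ch other than the node itself).
T's parents: D, H, Q.
Children of T: X.
For each child, the remaining parents (spouses of T):
  X also has parents D, G, H.
So the Markov blanket of T is {D, G, H, Q, X}.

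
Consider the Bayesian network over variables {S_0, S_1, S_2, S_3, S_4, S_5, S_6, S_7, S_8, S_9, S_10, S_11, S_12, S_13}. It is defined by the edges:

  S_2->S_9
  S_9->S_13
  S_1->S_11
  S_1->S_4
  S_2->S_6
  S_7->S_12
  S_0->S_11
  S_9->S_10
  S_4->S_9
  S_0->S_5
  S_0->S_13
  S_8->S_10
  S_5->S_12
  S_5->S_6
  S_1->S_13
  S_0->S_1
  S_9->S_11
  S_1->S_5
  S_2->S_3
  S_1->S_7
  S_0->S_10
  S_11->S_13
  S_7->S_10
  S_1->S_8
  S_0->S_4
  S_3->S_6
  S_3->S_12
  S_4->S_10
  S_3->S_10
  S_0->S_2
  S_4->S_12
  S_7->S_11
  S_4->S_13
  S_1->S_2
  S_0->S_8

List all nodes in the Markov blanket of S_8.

{S_0, S_1, S_3, S_4, S_7, S_9, S_10}

S_8 has parents S_0, S_1.
S_8's children: S_10.
Other parents of S_8's children:
  parents(S_10) \ {S_8} = {S_0, S_3, S_4, S_7, S_9}.
Union: {S_0, S_1} ∪ {S_10} ∪ {S_0, S_3, S_4, S_7, S_9} = {S_0, S_1, S_3, S_4, S_7, S_9, S_10}.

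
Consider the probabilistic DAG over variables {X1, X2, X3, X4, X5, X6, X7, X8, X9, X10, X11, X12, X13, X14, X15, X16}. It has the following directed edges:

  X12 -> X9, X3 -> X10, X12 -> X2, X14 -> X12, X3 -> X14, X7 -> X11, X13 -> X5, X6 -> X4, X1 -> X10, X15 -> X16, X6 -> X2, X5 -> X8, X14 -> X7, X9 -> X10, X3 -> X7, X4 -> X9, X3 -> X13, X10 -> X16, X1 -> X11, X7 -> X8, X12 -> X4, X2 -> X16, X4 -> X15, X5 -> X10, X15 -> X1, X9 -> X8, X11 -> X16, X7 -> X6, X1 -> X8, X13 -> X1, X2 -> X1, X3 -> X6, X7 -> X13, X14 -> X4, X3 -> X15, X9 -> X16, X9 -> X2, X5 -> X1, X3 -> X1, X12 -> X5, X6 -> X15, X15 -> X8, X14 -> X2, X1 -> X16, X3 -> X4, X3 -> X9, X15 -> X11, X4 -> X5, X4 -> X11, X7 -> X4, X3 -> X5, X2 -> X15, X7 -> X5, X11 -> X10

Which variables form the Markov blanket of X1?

Recall MB(v) = parents ∪ children ∪ spouses, where spouses are the other parents of v's children.
Ch(X1) = {X8, X10, X11, X16}.
Pa(X1) = {X2, X3, X5, X13, X15}.
For each child, the remaining parents (spouses of X1):
  X11: X4, X7, X15
  X10: X3, X5, X9, X11
  X8: X5, X7, X9, X15
  X16: X2, X9, X10, X11, X15
MB(X1) = {X2, X3, X4, X5, X7, X8, X9, X10, X11, X13, X15, X16}.

{X2, X3, X4, X5, X7, X8, X9, X10, X11, X13, X15, X16}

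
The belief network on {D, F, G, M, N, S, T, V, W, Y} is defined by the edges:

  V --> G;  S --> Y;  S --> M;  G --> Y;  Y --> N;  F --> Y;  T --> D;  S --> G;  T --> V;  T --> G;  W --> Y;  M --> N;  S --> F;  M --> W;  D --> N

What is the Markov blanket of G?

G has parents S, T, V.
G has child Y.
Other parents of G's children:
  Y also has parents F, S, W.
MB(G) = {F, S, T, V, W, Y}.

{F, S, T, V, W, Y}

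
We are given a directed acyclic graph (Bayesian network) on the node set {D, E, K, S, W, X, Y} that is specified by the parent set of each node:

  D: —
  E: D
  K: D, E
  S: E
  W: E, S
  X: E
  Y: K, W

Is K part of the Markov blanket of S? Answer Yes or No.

The Markov blanket of a node is its parents, its children, and the other parents of its children.
S has parent E.
Ch(S) = {W}.
Parents of each child, excluding S:
  parents(W) \ {S} = {E}.
MB(S) = {E, W}; K is not in this set.

No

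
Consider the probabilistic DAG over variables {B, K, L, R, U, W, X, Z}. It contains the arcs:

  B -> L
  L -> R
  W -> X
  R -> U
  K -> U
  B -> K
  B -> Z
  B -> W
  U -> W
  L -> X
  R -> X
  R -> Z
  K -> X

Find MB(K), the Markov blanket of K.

K has parent B.
K's children: U, X.
Co-parents of K (other parents of its children):
  U also has parent R.
  parents(X) \ {K} = {L, R, W}.
MB(K) = {B, L, R, U, W, X}.

{B, L, R, U, W, X}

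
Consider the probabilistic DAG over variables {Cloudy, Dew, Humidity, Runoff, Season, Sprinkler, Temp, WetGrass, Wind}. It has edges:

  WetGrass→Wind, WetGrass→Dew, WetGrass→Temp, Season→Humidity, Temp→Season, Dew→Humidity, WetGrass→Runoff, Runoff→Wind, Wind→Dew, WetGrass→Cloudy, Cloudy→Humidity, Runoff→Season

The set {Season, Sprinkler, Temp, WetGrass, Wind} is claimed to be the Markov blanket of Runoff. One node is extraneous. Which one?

Sprinkler

Ch(Runoff) = {Season, Wind}.
Pa(Runoff) = {WetGrass}.
For each child, the remaining parents (spouses of Runoff):
  Wind also has parent WetGrass.
  Season also has parent Temp.
MB(Runoff) = {Season, Temp, WetGrass, Wind}.
Sprinkler is neither a parent, child, nor co-parent of Runoff, so it does not belong.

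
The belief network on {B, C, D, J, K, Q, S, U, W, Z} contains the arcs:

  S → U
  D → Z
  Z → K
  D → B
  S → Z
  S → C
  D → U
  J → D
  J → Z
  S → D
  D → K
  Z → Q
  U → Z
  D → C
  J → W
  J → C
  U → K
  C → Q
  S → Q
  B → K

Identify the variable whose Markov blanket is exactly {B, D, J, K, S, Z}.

U

The target node must have every member of {B, D, J, K, S, Z} as a parent, child, or co-parent, and no others.
Parents of U: D, S; children: K, Z; co-parents: B, D, J, S, Z.
These exactly cover the given set, so the node is U.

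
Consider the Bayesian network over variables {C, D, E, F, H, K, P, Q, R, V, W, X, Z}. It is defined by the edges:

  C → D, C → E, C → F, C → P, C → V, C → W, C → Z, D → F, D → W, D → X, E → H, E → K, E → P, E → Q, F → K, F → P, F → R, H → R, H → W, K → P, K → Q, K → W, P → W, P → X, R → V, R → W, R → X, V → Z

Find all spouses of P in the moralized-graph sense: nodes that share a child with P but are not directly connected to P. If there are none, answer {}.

Children of P: W, X.
  W also has parents C, D, H, K, R.
  X also has parents D, R.
Excluding nodes already adjacent to P (C, E, F, K, W, X), the co-parent-only contribution is {D, H, R}.

{D, H, R}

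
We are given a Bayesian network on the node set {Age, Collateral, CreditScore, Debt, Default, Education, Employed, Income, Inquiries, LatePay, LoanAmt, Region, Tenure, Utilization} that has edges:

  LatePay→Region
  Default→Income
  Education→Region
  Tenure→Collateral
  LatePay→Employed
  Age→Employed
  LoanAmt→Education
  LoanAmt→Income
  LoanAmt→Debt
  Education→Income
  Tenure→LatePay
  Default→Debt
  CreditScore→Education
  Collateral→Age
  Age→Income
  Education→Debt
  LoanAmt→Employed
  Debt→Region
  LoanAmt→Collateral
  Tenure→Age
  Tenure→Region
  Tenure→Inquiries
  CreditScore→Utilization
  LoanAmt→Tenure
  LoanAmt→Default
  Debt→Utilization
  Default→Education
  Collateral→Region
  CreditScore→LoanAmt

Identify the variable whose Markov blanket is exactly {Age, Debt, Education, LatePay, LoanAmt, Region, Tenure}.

Collateral

The target node must have every member of {Age, Debt, Education, LatePay, LoanAmt, Region, Tenure} as a parent, child, or co-parent, and no others.
Parents of Collateral: LoanAmt, Tenure; children: Age, Region; co-parents: Debt, Education, LatePay, Tenure.
These exactly cover the given set, so the node is Collateral.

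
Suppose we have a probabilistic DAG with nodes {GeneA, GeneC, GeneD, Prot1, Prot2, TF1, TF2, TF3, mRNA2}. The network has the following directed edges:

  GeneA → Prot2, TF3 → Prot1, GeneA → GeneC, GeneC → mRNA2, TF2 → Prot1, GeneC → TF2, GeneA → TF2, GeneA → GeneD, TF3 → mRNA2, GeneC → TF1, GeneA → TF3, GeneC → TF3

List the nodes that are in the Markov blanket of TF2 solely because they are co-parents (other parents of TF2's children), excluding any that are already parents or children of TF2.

Children of TF2: Prot1.
  Prot1: TF3
Excluding nodes already adjacent to TF2 (GeneA, GeneC, Prot1), the co-parent-only contribution is {TF3}.

{TF3}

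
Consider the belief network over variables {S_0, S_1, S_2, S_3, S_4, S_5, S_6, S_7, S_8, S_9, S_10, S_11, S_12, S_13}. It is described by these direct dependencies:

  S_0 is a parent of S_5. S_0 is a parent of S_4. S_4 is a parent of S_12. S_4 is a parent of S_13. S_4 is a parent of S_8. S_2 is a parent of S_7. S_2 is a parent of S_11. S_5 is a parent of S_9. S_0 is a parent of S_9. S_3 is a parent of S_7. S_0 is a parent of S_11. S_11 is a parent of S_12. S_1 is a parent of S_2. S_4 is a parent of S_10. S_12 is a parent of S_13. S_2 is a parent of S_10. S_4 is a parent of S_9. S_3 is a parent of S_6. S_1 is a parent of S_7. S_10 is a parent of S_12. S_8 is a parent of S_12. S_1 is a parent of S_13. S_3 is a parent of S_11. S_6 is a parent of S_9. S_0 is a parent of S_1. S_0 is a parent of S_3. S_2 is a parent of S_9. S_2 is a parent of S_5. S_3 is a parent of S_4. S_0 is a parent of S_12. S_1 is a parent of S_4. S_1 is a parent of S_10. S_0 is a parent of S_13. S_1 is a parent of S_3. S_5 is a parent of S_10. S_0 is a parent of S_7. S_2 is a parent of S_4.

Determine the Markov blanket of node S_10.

The Markov blanket of a node is its parents, its children, and the other parents of its children.
S_10's parents: S_1, S_2, S_4, S_5.
Children of S_10: S_12.
Parents of each child, excluding S_10:
  S_12's other parents are S_0, S_4, S_8, S_11.
MB(S_10) = {S_0, S_1, S_2, S_4, S_5, S_8, S_11, S_12}.

{S_0, S_1, S_2, S_4, S_5, S_8, S_11, S_12}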